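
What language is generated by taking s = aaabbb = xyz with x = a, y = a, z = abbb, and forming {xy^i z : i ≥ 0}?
{xy^i z : i ≥ 0} = {a^(2+i) b^3 : i ≥ 0} = {aabbb, aaabbb, aaaabbb, ...}

With x = a, y = a, z = abbb: Starting with aaabbb and pumping the second 'a', we get strings with 2+i a's followed by 3 b's for i = 0, 1, 2, ...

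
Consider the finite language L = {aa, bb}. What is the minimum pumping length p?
p = 3

For a finite language L, the pumping lemma holds vacuously if p > max|s| for s ∈ L.

The longest string in L = {aa, bb} has length 2.
If p = 3, then no string s ∈ L has |s| ≥ p, so the condition is vacuously true.

The minimum pumping length is p = 3.

Why no smaller p works: for any p ≤ 2, the longest string s ∈ L has |s| = 2 ≥ p, so it would
have to be pumpable; but pumping up (i = 2, 3, ...) produces ever longer strings, which cannot all lie in the
finite language L. So the pumping property fails for every p ≤ 2.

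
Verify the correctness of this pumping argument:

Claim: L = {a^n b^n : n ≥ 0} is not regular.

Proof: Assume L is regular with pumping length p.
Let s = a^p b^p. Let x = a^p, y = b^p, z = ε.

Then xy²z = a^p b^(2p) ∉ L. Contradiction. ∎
The proof is INCORRECT.

Error: The decomposition violates |xy| ≤ p.
With x = a^p and y = b^p, we have |xy| = 2p > p.
The pumping lemma requires |xy| ≤ p, so y must be within the first p characters.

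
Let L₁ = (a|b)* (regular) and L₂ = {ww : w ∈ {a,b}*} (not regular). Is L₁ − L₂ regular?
No — L₁ − L₂ is not regular.

L₁ − L₂ is the complement of {ww} within {a,b}*. If it were regular, its complement {ww} would be regular as well (regular languages are closed under complement) — contradiction. So L₁ − L₂ is not regular.

Note that the bare facts "L₁ regular, L₂ non-regular" do not settle the question by themselves: the closure of regular languages under ∪, ∩, complement and difference applies only when BOTH operands are regular. With a non-regular operand the result can come out regular or non-regular depending on the specific languages, so one has to work out L₁ − L₂ for this particular pair, as above.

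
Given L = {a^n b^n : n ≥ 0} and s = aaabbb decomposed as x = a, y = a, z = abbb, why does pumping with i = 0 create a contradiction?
xy⁰z = aabbb ∉ L

Pumping with i = 0 replaces y = a by y⁰ = ε:
- Original: s = xyz = aaabbb; aaabbb = a^3 b^3 has equal counts (3 = 3), so it is in L
- Pumped: xy⁰z = a · ε · abbb = aabbb
- aabbb has 2 a's and 3 b's; 2 ≠ 3, so it is not in L

The pumping lemma would require xy⁰z ∈ L, so this decomposition yields a contradiction.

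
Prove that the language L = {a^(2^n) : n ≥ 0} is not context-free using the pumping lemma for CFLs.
Assume for contradiction that L is context-free, and let p ≥ 1 be the pumping length given by the pumping lemma for CFLs.
Choose s = a^(2^p). Then s ∈ L and |s| = 2^p ≥ p.
By the CFL pumping lemma, s = uvxyz for some u, v, x, y, z with |vxy| ≤ p, |vy| ≥ 1, and uv^i xy^i z ∈ L for every i ≥ 0.
All symbols are a's, so only lengths matter: let k = |vy|, with 1 ≤ k ≤ |vxy| ≤ p < 2^p.

Take i = 2: |uv²xy²z| = 2^p + k, and 2^p < 2^p + k < 2^p + 2^p = 2^(p+1).
So the length lies strictly between consecutive powers of two and is not a power of 2; uv²xy²z ∉ L.

This contradicts the CFL pumping lemma, which requires uv^i xy^i z ∈ L for all i ≥ 0.
Hence L = {a^(2^n) : n ≥ 0} is not context-free. ∎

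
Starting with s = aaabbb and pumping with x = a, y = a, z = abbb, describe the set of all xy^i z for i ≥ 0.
{xy^i z : i ≥ 0} = {a^(2+i) b^3 : i ≥ 0} = {aabbb, aaabbb, aaaabbb, ...}

With x = a, y = a, z = abbb: Starting with aaabbb and pumping the second 'a', we get strings with 2+i a's followed by 3 b's for i = 0, 1, 2, ...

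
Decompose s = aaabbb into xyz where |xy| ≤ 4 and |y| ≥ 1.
x = '', y = 'aaa', z = 'bbb'

For s = aaabbb and p = 4, one valid decomposition is:
- x = '' (length 0)
- y = 'aaa' (length 3)
- z = 'bbb' (length 3)

Verification:
- xyz = '' + 'aaa' + 'bbb' = aaabbb ✓
- |xy| = 3 ≤ 4 ✓
- |y| = 3 > 0 ✓

All pumping lemma constraints are satisfied.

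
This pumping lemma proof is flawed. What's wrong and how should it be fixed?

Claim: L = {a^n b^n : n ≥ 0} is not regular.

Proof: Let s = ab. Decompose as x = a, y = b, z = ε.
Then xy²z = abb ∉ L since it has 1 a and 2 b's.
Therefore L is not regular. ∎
Error: The string s = ab might be shorter than the pumping length p.

Correction: Choose s = a^p b^p to ensure |s| ≥ p. Also, the decomposition is wrong: with |xy| ≤ p, y cannot include b's when s starts with p a's.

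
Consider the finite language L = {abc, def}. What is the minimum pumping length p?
p = 4

For a finite language L, the pumping lemma holds vacuously if p > max|s| for s ∈ L.

The longest string in L = {abc, def} has length 3.
If p = 4, then no string s ∈ L has |s| ≥ p, so the condition is vacuously true.

The minimum pumping length is p = 4.

Why no smaller p works: for any p ≤ 3, the longest string s ∈ L has |s| = 3 ≥ p, so it would
have to be pumpable; but pumping up (i = 2, 3, ...) produces ever longer strings, which cannot all lie in the
finite language L. So the pumping property fails for every p ≤ 3.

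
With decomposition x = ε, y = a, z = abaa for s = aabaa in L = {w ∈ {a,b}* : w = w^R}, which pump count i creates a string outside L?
i = 2

xy²z = ε · aa · abaa = aaabaa; aaabaa reversed is aabaaa ≠ aaabaa, so it is not a palindrome and is not in L.
(Other choices also work, e.g. i = 0, 3; only i = 1 is guaranteed to stay in L since xy¹z = s.)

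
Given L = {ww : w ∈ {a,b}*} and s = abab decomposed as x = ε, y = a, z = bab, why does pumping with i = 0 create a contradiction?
xy⁰z = bab ∉ L

Pumping with i = 0 replaces y = a by y⁰ = ε:
- Original: s = xyz = abab; abab splits into halves ab · ab, which are equal, so it is in L (w = ab)
- Pumped: xy⁰z = ε · ε · bab = bab
- bab has odd length 3, so it cannot be written as ww and is not in L

The pumping lemma would require xy⁰z ∈ L, so this decomposition yields a contradiction.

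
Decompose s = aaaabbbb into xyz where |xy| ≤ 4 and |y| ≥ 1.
x = '', y = 'aaaa', z = 'bbbb'

For s = aaaabbbb and p = 4, one valid decomposition is:
- x = '' (length 0)
- y = 'aaaa' (length 4)
- z = 'bbbb' (length 4)

Verification:
- xyz = '' + 'aaaa' + 'bbbb' = aaaabbbb ✓
- |xy| = 4 ≤ 4 ✓
- |y| = 4 > 0 ✓

All pumping lemma constraints are satisfied.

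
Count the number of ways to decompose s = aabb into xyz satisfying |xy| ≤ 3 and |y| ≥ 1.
6

For s = 'aabb' with pumping length p = 3:

Constraints: |xy| ≤ 3, |y| > 0

Valid decompositions (|xy| ≤ p, |y| ≥ 1):
  • x='', y='a', z='abb'
  • x='a', y='a', z='bb'
  • x='', y='aa', z='bb'
  • x='aa', y='b', z='b'
  • x='a', y='ab', z='b'
  • x='', y='aab', z='b'

Total count: 6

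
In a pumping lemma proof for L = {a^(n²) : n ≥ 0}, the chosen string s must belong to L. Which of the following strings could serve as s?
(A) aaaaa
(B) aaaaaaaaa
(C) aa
(B) aaaaaaaaa

The pumping lemma is applied to a string s that lies in L, so first check membership of each option:
- (A) aaaaa has length 5, strictly between 2² = 4 and 3² = 9, so it is not in L ✗
- (B) aaaaaaaaa has length 9 = 3², a perfect square, so it is in L ✓
- (C) aa has length 2, strictly between 1² = 1 and 2² = 4, so it is not in L ✗

Only (B) aaaaaaaaa is in L, so it is the only candidate that could play the role of s.
(In a complete proof one picks s in terms of the pumping length p so that |s| ≥ p is guaranteed; a fixed string like aaaaaaaaa illustrates the shape of such an s.)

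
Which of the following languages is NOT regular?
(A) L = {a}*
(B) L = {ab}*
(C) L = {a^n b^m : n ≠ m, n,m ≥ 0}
(C) {a^n b^m : n ≠ m, n,m ≥ 0}

(C) L = {a^n b^m : n ≠ m, n,m ≥ 0} is NOT regular.

The pumping lemma can be used to prove this:
After pumping a's, we can make n = m

The other languages are regular because they can be recognized by finite automata.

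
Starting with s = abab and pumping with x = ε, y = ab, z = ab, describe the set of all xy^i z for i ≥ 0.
{xy^i z : i ≥ 0} = {(ab)^(i+1) : i ≥ 0} = {ab, abab, ababab, ...}

With x = ε, y = ab, z = ab: Pumping 'ab' gives strings of alternating a's and b's.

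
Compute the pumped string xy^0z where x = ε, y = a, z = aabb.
aabb

Given x = '', y = 'a', z = 'aabb' and i = 0:

xy^0z = x + y·y·...·y (0 times) + z
       = '' + 'a'^0 + 'aabb'
       = '' + '' + 'aabb'
       = 'aabb'

The pumped string is 'aabb' with length 4.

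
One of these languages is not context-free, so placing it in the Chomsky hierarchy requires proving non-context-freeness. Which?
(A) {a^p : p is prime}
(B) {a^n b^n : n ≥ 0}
(A) {a^p : p is prime}

(A) {a^p : p is prime} requires the CFL pumping lemma.

- {a^n b^n : n ≥ 0} is context-free (but not regular)
  • Can be shown non-regular with the regular pumping lemma
  • After pumping, the number of a's and b's become unequal

- {a^p : p is prime} is NOT context-free
  • Requires the CFL pumping lemma to prove
  • The CFL pumping lemma also fails because prime gaps are unbounded

The CFL pumping lemma is "stronger" in that it can prove non-membership
in the larger class of context-free languages.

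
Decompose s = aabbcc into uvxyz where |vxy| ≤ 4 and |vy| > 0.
u='a', v='a', x='bb', y='c', z='c'

For s = aabbcc with pumping length p = 4:

One valid decomposition:
- u = 'a'
- v = 'a'
- x = 'bb'
- y = 'c'
- z = 'c'

Verification:
- uvxyz = 'a' + 'a' + 'bb' + 'c' + 'c' = aabbcc ✓
- |vxy| = |'abbc'| = 4 ≤ 4 ✓
- |vy| = |'ac'| = 2 > 0 ✓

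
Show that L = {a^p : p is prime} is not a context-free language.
Assume for contradiction that L is context-free, and let p ≥ 1 be the pumping length given by the pumping lemma for CFLs.
Choose a prime q with q ≥ p and let s = a^q. Then s ∈ L and |s| = q ≥ p.
By the CFL pumping lemma, s = uvxyz for some u, v, x, y, z with |vxy| ≤ p, |vy| ≥ 1, and uv^i xy^i z ∈ L for every i ≥ 0.
All symbols are a's, so only lengths matter: let k = |vy|, with 1 ≤ k ≤ p. Then |uv^i xy^i z| = q + (i − 1)k.

Take i = q + 1: the length is q + qk = q(k + 1).
Both factors satisfy q ≥ 2 and k + 1 ≥ 2, so q(k + 1) is composite and uv^(q+1) xy^(q+1) z ∉ L.

This contradicts the CFL pumping lemma, which requires uv^i xy^i z ∈ L for all i ≥ 0.
Hence L = {a^p : p is prime} is not context-free. ∎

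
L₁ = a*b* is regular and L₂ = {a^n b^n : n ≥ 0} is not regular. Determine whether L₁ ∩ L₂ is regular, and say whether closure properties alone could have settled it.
No — L₁ ∩ L₂ is not regular.

Every string a^n b^n already lies in a*b*, so L₁ ∩ L₂ = {a^n b^n : n ≥ 0} = L₂ itself, which is the standard non-regular language (pump s = a^p b^p).

Note that the bare facts "L₁ regular, L₂ non-regular" do not settle the question by themselves: the closure of regular languages under ∪, ∩, complement and difference applies only when BOTH operands are regular. With a non-regular operand the result can come out regular or non-regular depending on the specific languages, so one has to work out L₁ ∩ L₂ for this particular pair, as above.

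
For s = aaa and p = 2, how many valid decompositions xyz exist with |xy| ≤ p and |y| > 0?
3

For s = 'aaa' with pumping length p = 2:

Constraints: |xy| ≤ 2, |y| > 0

Valid decompositions (|xy| ≤ p, |y| ≥ 1):
  • x='', y='a', z='aa'
  • x='a', y='a', z='a'
  • x='', y='aa', z='a'

Total count: 3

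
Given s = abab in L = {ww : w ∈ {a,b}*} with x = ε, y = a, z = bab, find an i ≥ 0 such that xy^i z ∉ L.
i = 0

xy⁰z = ε · ε · bab = bab; bab has odd length 3, so it cannot be written as ww and is not in L.
(Other choices also work, e.g. i = 2, 3; only i = 1 is guaranteed to stay in L since xy¹z = s.)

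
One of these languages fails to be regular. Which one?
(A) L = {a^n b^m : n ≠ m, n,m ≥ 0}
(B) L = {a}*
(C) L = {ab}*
(A) {a^n b^m : n ≠ m, n,m ≥ 0}

(A) L = {a^n b^m : n ≠ m, n,m ≥ 0} is NOT regular.

The pumping lemma can be used to prove this:
After pumping a's, we can make n = m

The other languages are regular because they can be recognized by finite automata.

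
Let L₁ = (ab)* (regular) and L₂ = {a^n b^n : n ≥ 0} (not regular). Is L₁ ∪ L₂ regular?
No — L₁ ∪ L₂ is not regular.

Let U = (ab)* ∪ {a^n b^n}. If U were regular, then U ∩ aa*bb* would be regular (closure under intersection with a regular language). But (ab)* ∩ aa*bb* = {ab} and {a^n b^n} ∩ aa*bb* = {a^n b^n : n ≥ 1}, so U ∩ aa*bb* = {a^n b^n : n ≥ 1}, which is not regular. Hence U is not regular.

Note that the bare facts "L₁ regular, L₂ non-regular" do not settle the question by themselves: the closure of regular languages under ∪, ∩, complement and difference applies only when BOTH operands are regular. With a non-regular operand the result can come out regular or non-regular depending on the specific languages, so one has to work out L₁ ∪ L₂ for this particular pair, as above.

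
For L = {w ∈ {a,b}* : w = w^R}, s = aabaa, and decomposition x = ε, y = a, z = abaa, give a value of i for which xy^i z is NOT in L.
i = 2

xy²z = ε · aa · abaa = aaabaa; aaabaa reversed is aabaaa ≠ aaabaa, so it is not a palindrome and is not in L.
(Other choices also work, e.g. i = 0, 3; only i = 1 is guaranteed to stay in L since xy¹z = s.)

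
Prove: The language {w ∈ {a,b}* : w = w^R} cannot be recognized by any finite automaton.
Assume for contradiction that L is regular, and let p ≥ 1 be the pumping length given by the pumping lemma.
Choose s = a^p b a^p. Then s ∈ L (it reads the same in both directions) and |s| = 2p + 1 ≥ p.
By the pumping lemma, s = xyz for some x, y, z with |xy| ≤ p, |y| ≥ 1, and xy^i z ∈ L for every i ≥ 0.
Since |xy| ≤ p and the first p symbols of s are all a's, y = a^k for some k with 1 ≤ k ≤ p.

Take i = 2: xy²z = a^(p + k) b a^p.
Its reversal is a^p b a^(p + k). These differ because the block of a's before the unique b has length p + k in one and p in the other, and p + k ≠ p since k ≥ 1. So xy²z is not a palindrome, i.e. xy²z ∉ L.

This contradicts the pumping lemma, which requires xy^i z ∈ L for all i ≥ 0.
Hence L = {w ∈ {a,b}* : w = w^R} is not regular. ∎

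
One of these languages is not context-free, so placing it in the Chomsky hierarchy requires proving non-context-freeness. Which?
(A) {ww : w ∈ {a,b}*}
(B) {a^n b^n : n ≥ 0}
(A) {ww : w ∈ {a,b}*}

(A) {ww : w ∈ {a,b}*} requires the CFL pumping lemma.

- {a^n b^n : n ≥ 0} is context-free (but not regular)
  • Can be shown non-regular with the regular pumping lemma
  • After pumping, the number of a's and b's become unequal

- {ww : w ∈ {a,b}*} is NOT context-free
  • Requires the CFL pumping lemma to prove
  • Even a PDA cannot compare two arbitrary halves symbol by symbol; CFL pumping on a^p b^p a^p b^p fails

The CFL pumping lemma is "stronger" in that it can prove non-membership
in the larger class of context-free languages.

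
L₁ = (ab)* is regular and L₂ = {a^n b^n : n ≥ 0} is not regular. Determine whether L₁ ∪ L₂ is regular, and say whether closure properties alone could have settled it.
No — L₁ ∪ L₂ is not regular.

Let U = (ab)* ∪ {a^n b^n}. If U were regular, then U ∩ aa*bb* would be regular (closure under intersection with a regular language). But (ab)* ∩ aa*bb* = {ab} and {a^n b^n} ∩ aa*bb* = {a^n b^n : n ≥ 1}, so U ∩ aa*bb* = {a^n b^n : n ≥ 1}, which is not regular. Hence U is not regular.

Note that the bare facts "L₁ regular, L₂ non-regular" do not settle the question by themselves: the closure of regular languages under ∪, ∩, complement and difference applies only when BOTH operands are regular. With a non-regular operand the result can come out regular or non-regular depending on the specific languages, so one has to work out L₁ ∪ L₂ for this particular pair, as above.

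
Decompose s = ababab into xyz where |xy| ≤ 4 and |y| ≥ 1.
x = 'a', y = 'b', z = 'abab'

For s = ababab and p = 4, one valid decomposition is:
- x = 'a' (length 1)
- y = 'b' (length 1)
- z = 'abab' (length 4)

Verification:
- xyz = 'a' + 'b' + 'abab' = ababab ✓
- |xy| = 2 ≤ 4 ✓
- |y| = 1 > 0 ✓

All pumping lemma constraints are satisfied.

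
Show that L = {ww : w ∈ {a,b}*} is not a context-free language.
Assume for contradiction that L is context-free, and let p ≥ 1 be the pumping length given by the pumping lemma for CFLs.
Choose s = a^p b^p a^p b^p. Then s ∈ L (take w = a^p b^p) and |s| = 4p ≥ p.
By the CFL pumping lemma, s = uvxyz for some u, v, x, y, z with |vxy| ≤ p, |vy| ≥ 1, and uv^i xy^i z ∈ L for every i ≥ 0.

Write s as four blocks A₁ B₁ A₂ B₂ with A₁ = A₂ = a^p and B₁ = B₂ = b^p. Since |vxy| ≤ p, the window vxy lies inside at most two adjacent blocks. Take i = 0 and let t = uxz, so |t| = 4p − |vy| with 1 ≤ |vy| ≤ p. If |t| is odd, t ∉ L immediately, so assume |vy| is even (hence |vy| ≥ 2) and |t|/2 = 2p − |vy|/2, which satisfies p ≤ |t|/2 ≤ 2p − 1.

Case 1 (vxy inside A₁B₁): t = a^(p−j) b^(p−l) a^p b^p with j + l = |vy|. The second half of t has length < 2p, so it is a suffix of the trailing a^p b^p and ends in b; the first half is a^(p−j) b^(p−l) a^((j+l)/2), which ends in a because (j+l)/2 ≥ 1. The halves differ, so t ∉ L.

Case 2 (vxy inside B₁A₂, straddling the middle): t = a^p b^(p−j) a^(p−l) b^p with j + l = |vy|. If t = ww, then w is a prefix of t of length ≥ p, so w begins with a^p; and w is a suffix of t of length ≥ p, so w ends with b^p. That forces |w| ≥ 2p, contradicting |w| = |t|/2 ≤ 2p − 1. So t ∉ L.

Case 3 (vxy inside A₂B₂): t = a^p b^p a^(p−j) b^(p−l) with j + l = |vy|. The first half of t is a prefix of a^p b^p, so it begins with a; the second half is b^((j+l)/2) a^(p−j) b^(p−l), which begins with b. The halves differ, so t ∉ L.

In every case uv⁰xy⁰z = uxz ∉ L.

This contradicts the CFL pumping lemma, which requires uv^i xy^i z ∈ L for all i ≥ 0.
Hence L = {ww : w ∈ {a,b}*} is not context-free. ∎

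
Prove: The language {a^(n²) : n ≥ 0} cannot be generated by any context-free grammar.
Assume for contradiction that L is context-free, and let p ≥ 1 be the pumping length given by the pumping lemma for CFLs.
Choose s = a^(p²). Then s ∈ L and |s| = p² ≥ p.
By the CFL pumping lemma, s = uvxyz for some u, v, x, y, z with |vxy| ≤ p, |vy| ≥ 1, and uv^i xy^i z ∈ L for every i ≥ 0.
All symbols are a's, so only lengths matter: let k = |vy|, with 1 ≤ k ≤ |vxy| ≤ p.

Take i = 2: |uv²xy²z| = p² + k, and p² < p² + k ≤ p² + p < (p + 1)².
So the length lies strictly between consecutive squares and is not a perfect square; uv²xy²z ∉ L.

This contradicts the CFL pumping lemma, which requires uv^i xy^i z ∈ L for all i ≥ 0.
Hence L = {a^(n²) : n ≥ 0} is not context-free. ∎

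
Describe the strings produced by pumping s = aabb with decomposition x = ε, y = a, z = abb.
{xy^i z : i ≥ 0} = {a^(i+1) b^2 : i ≥ 0} = {abb, aabb, aaabb, ...}

With x = ε, y = a, z = abb: Starting with aabb and pumping the first 'a' (z = abb keeps the second 'a'), we get strings with i+1 a's followed by 2 b's for i = 0, 1, 2, ...; note bb is not produced because z always contributes one a.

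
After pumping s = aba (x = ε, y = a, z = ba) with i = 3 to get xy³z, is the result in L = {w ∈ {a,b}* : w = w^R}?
No

xy³z = ε · aaa · ba = aaaba.
aaaba reversed is abaaa ≠ aaaba, so it is not a palindrome and is not in L.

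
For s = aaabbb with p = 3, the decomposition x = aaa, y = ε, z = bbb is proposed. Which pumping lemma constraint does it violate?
Violated: |y| > 0

The decomposition x = aaa, y = ε, z = bbb for s = aaabbb with p = 3
violates the constraint: |y| > 0

|y| = 0, but the pumping lemma requires |y| > 0 (y must be non-empty).

Pumping lemma constraints:
1. xyz = s (decomposition is valid)
2. |xy| ≤ p
3. |y| > 0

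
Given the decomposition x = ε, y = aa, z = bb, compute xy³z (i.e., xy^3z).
aaaaaabb

Given x = '', y = 'aa', z = 'bb' and i = 3:

xy^3z = x + y·y·...·y (3 times) + z
       = '' + 'aa'^3 + 'bb'
       = '' + 'aaaaaa' + 'bb'
       = 'aaaaaabb'

The pumped string is 'aaaaaabb' with length 8.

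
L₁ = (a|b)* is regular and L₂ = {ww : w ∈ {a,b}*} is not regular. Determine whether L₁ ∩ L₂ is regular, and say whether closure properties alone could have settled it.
No — L₁ ∩ L₂ is not regular.

(a|b)* is all strings over {a,b}, so L₁ ∩ L₂ = {ww : w ∈ {a,b}*} = L₂ itself, which is not regular (pump s = a^p b a^p b).

Note that the bare facts "L₁ regular, L₂ non-regular" do not settle the question by themselves: the closure of regular languages under ∪, ∩, complement and difference applies only when BOTH operands are regular. With a non-regular operand the result can come out regular or non-regular depending on the specific languages, so one has to work out L₁ ∩ L₂ for this particular pair, as above.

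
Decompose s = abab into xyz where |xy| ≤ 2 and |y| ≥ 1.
x = 'a', y = 'b', z = 'ab'

For s = abab and p = 2, one valid decomposition is:
- x = 'a' (length 1)
- y = 'b' (length 1)
- z = 'ab' (length 2)

Verification:
- xyz = 'a' + 'b' + 'ab' = abab ✓
- |xy| = 2 ≤ 2 ✓
- |y| = 1 > 0 ✓

All pumping lemma constraints are satisfied.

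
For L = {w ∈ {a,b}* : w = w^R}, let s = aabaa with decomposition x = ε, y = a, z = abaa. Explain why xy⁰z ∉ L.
xy⁰z = abaa ∉ L

Pumping with i = 0 replaces y = a by y⁰ = ε:
- Original: s = xyz = aabaa; aabaa reversed is aabaa, the same string, so it is a palindrome and is in L
- Pumped: xy⁰z = ε · ε · abaa = abaa
- abaa reversed is aaba ≠ abaa, so it is not a palindrome and is not in L

The pumping lemma would require xy⁰z ∈ L, so this decomposition yields a contradiction.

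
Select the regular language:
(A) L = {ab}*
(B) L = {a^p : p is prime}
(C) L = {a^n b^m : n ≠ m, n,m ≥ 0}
(A) {ab}*

(A) L = {ab}* is regular.

This can be recognized by a finite automaton (DFA/NFA).
Regular expressions like {ab}* define regular languages.

The other choices are not regular:
- {a^n b^m : n ≠ m, n,m ≥ 0}: After pumping a's, we can make n = m
- {a^p : p is prime}: After pumping, the length becomes composite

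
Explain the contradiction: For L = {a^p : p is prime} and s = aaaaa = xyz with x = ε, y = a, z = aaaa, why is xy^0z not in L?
xy⁰z = aaaa ∉ L

Pumping with i = 0 replaces y = a by y⁰ = ε:
- Original: s = xyz = aaaaa; aaaaa has length 5, which is prime, so it is in L
- Pumped: xy⁰z = ε · ε · aaaa = aaaa
- aaaa has length 4 = 2 × 2, which is not prime, so it is not in L

The pumping lemma would require xy⁰z ∈ L, so this decomposition yields a contradiction.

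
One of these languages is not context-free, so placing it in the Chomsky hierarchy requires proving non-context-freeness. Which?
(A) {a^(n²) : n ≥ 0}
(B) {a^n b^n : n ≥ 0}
(A) {a^(n²) : n ≥ 0}

(A) {a^(n²) : n ≥ 0} requires the CFL pumping lemma.

- {a^n b^n : n ≥ 0} is context-free (but not regular)
  • Can be shown non-regular with the regular pumping lemma
  • After pumping, the number of a's and b's become unequal

- {a^(n²) : n ≥ 0} is NOT context-free
  • Requires the CFL pumping lemma to prove
  • Gaps between squares grow unboundedly

The CFL pumping lemma is "stronger" in that it can prove non-membership
in the larger class of context-free languages.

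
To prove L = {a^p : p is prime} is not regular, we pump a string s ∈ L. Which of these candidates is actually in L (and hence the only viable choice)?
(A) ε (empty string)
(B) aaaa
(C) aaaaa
(C) aaaaa

The pumping lemma is applied to a string s that lies in L, so first check membership of each option:
- (A) ε has length 0, which is not prime, so it is not in L ✗
- (B) aaaa has length 4 = 2 × 2, which is not prime, so it is not in L ✗
- (C) aaaaa has length 5, which is prime, so it is in L ✓

Only (C) aaaaa is in L, so it is the only candidate that could play the role of s.
(In a complete proof one picks s in terms of the pumping length p so that |s| ≥ p is guaranteed; a fixed string like aaaaa illustrates the shape of such an s.)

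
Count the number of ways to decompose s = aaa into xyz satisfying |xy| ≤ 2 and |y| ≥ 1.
3

For s = 'aaa' with pumping length p = 2:

Constraints: |xy| ≤ 2, |y| > 0

Valid decompositions (|xy| ≤ p, |y| ≥ 1):
  • x='', y='a', z='aa'
  • x='a', y='a', z='a'
  • x='', y='aa', z='a'

Total count: 3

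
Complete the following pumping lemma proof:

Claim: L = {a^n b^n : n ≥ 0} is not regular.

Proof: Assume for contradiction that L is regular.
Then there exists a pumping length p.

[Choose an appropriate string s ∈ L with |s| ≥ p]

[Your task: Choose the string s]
s = a^p b^p

This string is in L (has equal a's and b's) and has length 2p ≥ p.
Any decomposition xyz with |xy| ≤ p means y consists only of a's,
so pumping will unbalance the counts.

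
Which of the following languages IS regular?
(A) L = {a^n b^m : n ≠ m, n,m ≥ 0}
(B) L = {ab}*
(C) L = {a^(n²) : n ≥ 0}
(B) {ab}*

(B) L = {ab}* is regular.

This can be recognized by a finite automaton (DFA/NFA).
Regular expressions like {ab}* define regular languages.

The other choices are not regular:
- {a^n b^m : n ≠ m, n,m ≥ 0}: After pumping a's, we can make n = m
- {a^(n²) : n ≥ 0}: After pumping, length is no longer a perfect square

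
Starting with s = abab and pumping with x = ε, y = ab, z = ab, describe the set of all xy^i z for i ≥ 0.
{xy^i z : i ≥ 0} = {(ab)^(i+1) : i ≥ 0} = {ab, abab, ababab, ...}

With x = ε, y = ab, z = ab: Pumping 'ab' gives strings of alternating a's and b's.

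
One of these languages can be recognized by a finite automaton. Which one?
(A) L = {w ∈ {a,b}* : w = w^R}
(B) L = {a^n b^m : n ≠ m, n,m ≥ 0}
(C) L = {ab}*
(C) {ab}*

(C) L = {ab}* is regular.

This can be recognized by a finite automaton (DFA/NFA).
Regular expressions like {ab}* define regular languages.

The other choices are not regular:
- {w ∈ {a,b}* : w = w^R}: After pumping, the string is no longer symmetric
- {a^n b^m : n ≠ m, n,m ≥ 0}: After pumping a's, we can make n = m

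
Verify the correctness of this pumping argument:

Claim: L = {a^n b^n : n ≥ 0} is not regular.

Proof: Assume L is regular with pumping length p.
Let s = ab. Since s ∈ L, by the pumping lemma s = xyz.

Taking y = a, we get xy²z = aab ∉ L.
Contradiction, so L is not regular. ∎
The proof is INCORRECT.

Error: The string s = ab may be shorter than p.
The pumping lemma only applies to strings with |s| ≥ p, and p is not under our control.
We must choose s in terms of p, e.g. s = a^p b^p, to ensure |s| ≥ p.
(The proof also fixes one particular y; a valid argument must handle every decomposition with |xy| ≤ p and |y| ≥ 1 — for s = a^p b^p this forces y = a^k, and then xy²z = a^(p+k) b^p ∉ L.)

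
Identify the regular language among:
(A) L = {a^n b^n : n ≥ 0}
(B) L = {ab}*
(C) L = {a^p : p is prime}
(B) {ab}*

(B) L = {ab}* is regular.

This can be recognized by a finite automaton (DFA/NFA).
Regular expressions like {ab}* define regular languages.

The other choices are not regular:
- {a^n b^n : n ≥ 0}: After pumping, the number of a's and b's become unequal
- {a^p : p is prime}: After pumping, the length becomes composite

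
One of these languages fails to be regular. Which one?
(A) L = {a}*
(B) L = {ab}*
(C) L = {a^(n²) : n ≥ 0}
(C) {a^(n²) : n ≥ 0}

(C) L = {a^(n²) : n ≥ 0} is NOT regular.

The pumping lemma can be used to prove this:
After pumping, length is no longer a perfect square

The other languages are regular because they can be recognized by finite automata.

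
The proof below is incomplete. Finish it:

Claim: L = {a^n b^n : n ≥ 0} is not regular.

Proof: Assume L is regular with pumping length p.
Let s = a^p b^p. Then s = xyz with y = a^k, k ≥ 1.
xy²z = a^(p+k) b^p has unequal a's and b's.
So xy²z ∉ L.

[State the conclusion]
This contradicts the pumping lemma for regular languages,
which guarantees xy^i z ∈ L for all i ≥ 0.

Since our assumption that L is regular leads to a contradiction,
we conclude that L = {a^n b^n : n ≥ 0} is NOT regular. ∎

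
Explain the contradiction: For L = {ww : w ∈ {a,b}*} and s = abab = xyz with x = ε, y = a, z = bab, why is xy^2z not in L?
xy²z = aabab ∉ L

Pumping with i = 2 replaces y = a by y² = aa:
- Original: s = xyz = abab; abab splits into halves ab · ab, which are equal, so it is in L (w = ab)
- Pumped: xy²z = ε · aa · bab = aabab
- aabab has odd length 5, so it cannot be written as ww and is not in L

The pumping lemma would require xy²z ∈ L, so this decomposition yields a contradiction.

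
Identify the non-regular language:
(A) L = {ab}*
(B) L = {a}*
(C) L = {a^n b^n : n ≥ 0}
(C) {a^n b^n : n ≥ 0}

(C) L = {a^n b^n : n ≥ 0} is NOT regular.

The pumping lemma can be used to prove this:
After pumping, the number of a's and b's become unequal

The other languages are regular because they can be recognized by finite automata.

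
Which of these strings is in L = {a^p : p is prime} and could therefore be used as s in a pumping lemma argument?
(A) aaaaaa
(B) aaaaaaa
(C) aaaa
(B) aaaaaaa

The pumping lemma is applied to a string s that lies in L, so first check membership of each option:
- (A) aaaaaa has length 6 = 2 × 3, which is not prime, so it is not in L ✗
- (B) aaaaaaa has length 7, which is prime, so it is in L ✓
- (C) aaaa has length 4 = 2 × 2, which is not prime, so it is not in L ✗

Only (B) aaaaaaa is in L, so it is the only candidate that could play the role of s.
(In a complete proof one picks s in terms of the pumping length p so that |s| ≥ p is guaranteed; a fixed string like aaaaaaa illustrates the shape of such an s.)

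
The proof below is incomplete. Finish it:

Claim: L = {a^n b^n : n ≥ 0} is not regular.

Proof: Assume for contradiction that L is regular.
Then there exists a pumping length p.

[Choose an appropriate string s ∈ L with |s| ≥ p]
s = a^p b^p

This string is in L (has equal a's and b's) and has length 2p ≥ p.
Any decomposition xyz with |xy| ≤ p means y consists only of a's,
so pumping will unbalance the counts.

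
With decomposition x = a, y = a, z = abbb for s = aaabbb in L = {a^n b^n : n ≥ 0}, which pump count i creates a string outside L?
i = 2

xy²z = a · aa · abbb = aaaabbb; aaaabbb has 4 a's and 3 b's; 4 ≠ 3, so it is not in L.
(Other choices also work, e.g. i = 0, 3; only i = 1 is guaranteed to stay in L since xy¹z = s.)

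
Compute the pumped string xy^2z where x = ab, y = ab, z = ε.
ababab

Given x = 'ab', y = 'ab', z = '' and i = 2:

xy^2z = x + y·y·...·y (2 times) + z
       = 'ab' + 'ab'^2 + ''
       = 'ab' + 'abab' + ''
       = 'ababab'

The pumped string is 'ababab' with length 6.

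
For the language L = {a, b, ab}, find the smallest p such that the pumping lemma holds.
p = 3

For a finite language L, the pumping lemma holds vacuously if p > max|s| for s ∈ L.

The longest string in L = {a, b, ab} has length 2.
If p = 3, then no string s ∈ L has |s| ≥ p, so the condition is vacuously true.

The minimum pumping length is p = 3.

Why no smaller p works: for any p ≤ 2, the longest string s ∈ L has |s| = 2 ≥ p, so it would
have to be pumpable; but pumping up (i = 2, 3, ...) produces ever longer strings, which cannot all lie in the
finite language L. So the pumping property fails for every p ≤ 2.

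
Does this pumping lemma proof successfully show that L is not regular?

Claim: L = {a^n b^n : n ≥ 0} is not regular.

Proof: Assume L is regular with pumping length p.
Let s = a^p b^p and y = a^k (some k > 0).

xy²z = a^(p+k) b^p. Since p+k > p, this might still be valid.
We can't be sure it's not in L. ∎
The proof is INCORRECT.

Error: The conclusion is wrong.
xy²z = a^(p+k) b^p is definitely NOT in L because the number of a's (p+k) ≠ number of b's (p).
The proof incorrectly doubts what is actually a valid contradiction.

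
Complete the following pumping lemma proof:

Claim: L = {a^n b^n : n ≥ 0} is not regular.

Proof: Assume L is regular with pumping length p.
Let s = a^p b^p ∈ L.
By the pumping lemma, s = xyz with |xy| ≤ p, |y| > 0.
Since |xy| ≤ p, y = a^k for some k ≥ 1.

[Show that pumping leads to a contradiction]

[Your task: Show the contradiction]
Consider xy²z = a^(p+k) b^p.

Since k ≥ 1, we have p + k > p.
So xy²z has more a's than b's: (p+k) a's vs p b's.
This means xy²z ∉ L because a^n b^n requires equal counts.

This contradicts the pumping lemma which states xy²z ∈ L.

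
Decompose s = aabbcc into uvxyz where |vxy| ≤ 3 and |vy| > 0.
u='aa', v='b', x='b', y='c', z='c'

For s = aabbcc with pumping length p = 3:

One valid decomposition:
- u = 'aa'
- v = 'b'
- x = 'b'
- y = 'c'
- z = 'c'

Verification:
- uvxyz = 'aa' + 'b' + 'b' + 'c' + 'c' = aabbcc ✓
- |vxy| = |'bbc'| = 3 ≤ 3 ✓
- |vy| = |'bc'| = 2 > 0 ✓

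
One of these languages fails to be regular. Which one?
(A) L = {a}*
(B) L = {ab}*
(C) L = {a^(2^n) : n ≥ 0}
(C) {a^(2^n) : n ≥ 0}

(C) L = {a^(2^n) : n ≥ 0} is NOT regular.

The pumping lemma can be used to prove this:
After pumping, length is no longer a power of 2

The other languages are regular because they can be recognized by finite automata.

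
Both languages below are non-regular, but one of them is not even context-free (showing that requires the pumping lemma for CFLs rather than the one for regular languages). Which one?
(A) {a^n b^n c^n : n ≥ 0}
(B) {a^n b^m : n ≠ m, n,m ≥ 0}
(A) {a^n b^n c^n : n ≥ 0}

(A) {a^n b^n c^n : n ≥ 0} requires the CFL pumping lemma.

- {a^n b^m : n ≠ m, n,m ≥ 0} is context-free (but not regular)
  • Can be shown non-regular with the regular pumping lemma
  • After pumping a's, we can make n = m

- {a^n b^n c^n : n ≥ 0} is NOT context-free
  • Requires the CFL pumping lemma to prove
  • Cannot maintain three equal counts simultaneously

The CFL pumping lemma is "stronger" in that it can prove non-membership
in the larger class of context-free languages.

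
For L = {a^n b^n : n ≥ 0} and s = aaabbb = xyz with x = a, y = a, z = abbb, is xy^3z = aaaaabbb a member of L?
No

xy³z = a · aaa · abbb = aaaaabbb.
aaaaabbb has 5 a's and 3 b's; 5 ≠ 3, so it is not in L.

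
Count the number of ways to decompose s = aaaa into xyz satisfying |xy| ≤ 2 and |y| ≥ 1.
3

For s = 'aaaa' with pumping length p = 2:

Constraints: |xy| ≤ 2, |y| > 0

Valid decompositions (|xy| ≤ p, |y| ≥ 1):
  • x='', y='a', z='aaa'
  • x='a', y='a', z='aa'
  • x='', y='aa', z='aa'

Total count: 3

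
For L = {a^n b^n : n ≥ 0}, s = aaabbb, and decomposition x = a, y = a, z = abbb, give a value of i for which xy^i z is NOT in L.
i = 0

xy⁰z = a · ε · abbb = aabbb; aabbb has 2 a's and 3 b's; 2 ≠ 3, so it is not in L.
(Other choices also work, e.g. i = 2, 3; only i = 1 is guaranteed to stay in L since xy¹z = s.)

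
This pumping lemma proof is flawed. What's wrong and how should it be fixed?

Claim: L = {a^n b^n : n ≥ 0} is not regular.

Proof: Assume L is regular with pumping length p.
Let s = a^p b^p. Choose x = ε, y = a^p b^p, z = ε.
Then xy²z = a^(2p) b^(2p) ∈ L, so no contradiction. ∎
Error: The decomposition violates |xy| ≤ p. With y = a^p b^p, |xy| = |y| = 2p > p. (The proof also miscomputes xy²z, which would be a^p b^p a^p b^p rather than a^(2p) b^(2p), and it wrongly treats one harmless decomposition as settling the matter — the prover does not get to choose the decomposition.)

Correction: The pumping lemma requires |xy| ≤ p, and the argument must handle every decomposition satisfying |xy| ≤ p, |y| ≥ 1. Since s starts with p a's, any such y consists only of a's, say y = a^k with k ≥ 1. Then xy²z = a^(p+k) b^p has unequal numbers of a's and b's, so xy²z ∉ L — the required contradiction.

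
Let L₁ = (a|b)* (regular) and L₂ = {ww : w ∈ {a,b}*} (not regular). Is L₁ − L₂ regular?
No — L₁ − L₂ is not regular.

L₁ − L₂ is the complement of {ww} within {a,b}*. If it were regular, its complement {ww} would be regular as well (regular languages are closed under complement) — contradiction. So L₁ − L₂ is not regular.

Note that the bare facts "L₁ regular, L₂ non-regular" do not settle the question by themselves: the closure of regular languages under ∪, ∩, complement and difference applies only when BOTH operands are regular. With a non-regular operand the result can come out regular or non-regular depending on the specific languages, so one has to work out L₁ − L₂ for this particular pair, as above.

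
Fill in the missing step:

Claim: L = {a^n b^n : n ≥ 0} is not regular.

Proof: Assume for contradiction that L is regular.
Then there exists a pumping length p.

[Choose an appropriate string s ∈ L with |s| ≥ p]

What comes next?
s = a^p b^p

This string is in L (has equal a's and b's) and has length 2p ≥ p.
Any decomposition xyz with |xy| ≤ p means y consists only of a's,
so pumping will unbalance the counts.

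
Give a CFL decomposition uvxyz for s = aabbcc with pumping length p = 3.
u='aa', v='b', x='b', y='c', z='c'

For s = aabbcc with pumping length p = 3:

One valid decomposition:
- u = 'aa'
- v = 'b'
- x = 'b'
- y = 'c'
- z = 'c'

Verification:
- uvxyz = 'aa' + 'b' + 'b' + 'c' + 'c' = aabbcc ✓
- |vxy| = |'bbc'| = 3 ≤ 3 ✓
- |vy| = |'bc'| = 2 > 0 ✓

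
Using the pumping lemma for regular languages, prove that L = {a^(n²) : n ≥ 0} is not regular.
Assume for contradiction that L is regular, and let p ≥ 1 be the pumping length given by the pumping lemma.
Choose s = a^(p²). Then s ∈ L and |s| = p² ≥ p.
By the pumping lemma, s = xyz for some x, y, z with |xy| ≤ p, |y| ≥ 1, and xy^i z ∈ L for every i ≥ 0.
Here y = a^k for some k with 1 ≤ k ≤ |xy| ≤ p.

Take i = 2: |xy²z| = p² + k.
Now p² < p² + k ≤ p² + p < p² + 2p + 1 = (p + 1)².
So |xy²z| lies strictly between the consecutive squares p² and (p + 1)², hence is not a perfect square, and xy²z ∉ L.

This contradicts the pumping lemma, which requires xy^i z ∈ L for all i ≥ 0.
Hence L = {a^(n²) : n ≥ 0} is not regular. ∎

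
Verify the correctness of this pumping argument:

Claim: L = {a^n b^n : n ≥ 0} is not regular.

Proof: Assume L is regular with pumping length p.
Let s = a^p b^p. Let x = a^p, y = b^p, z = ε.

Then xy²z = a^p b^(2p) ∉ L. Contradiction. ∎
The proof is INCORRECT.

Error: The decomposition violates |xy| ≤ p.
With x = a^p and y = b^p, we have |xy| = 2p > p.
The pumping lemma requires |xy| ≤ p, so y must be within the first p characters.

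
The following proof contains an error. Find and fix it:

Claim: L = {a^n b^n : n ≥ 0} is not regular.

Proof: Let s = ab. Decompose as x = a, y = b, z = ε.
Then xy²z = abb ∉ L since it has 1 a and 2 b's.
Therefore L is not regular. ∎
Error: The string s = ab might be shorter than the pumping length p.

Correction: Choose s = a^p b^p to ensure |s| ≥ p. Also, the decomposition is wrong: with |xy| ≤ p, y cannot include b's when s starts with p a's.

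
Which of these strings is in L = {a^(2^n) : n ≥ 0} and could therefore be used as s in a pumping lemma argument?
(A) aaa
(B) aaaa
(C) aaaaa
(B) aaaa

The pumping lemma is applied to a string s that lies in L, so first check membership of each option:
- (A) aaa has length 3, strictly between 2^1 = 2 and 2^2 = 4, so it is not in L ✗
- (B) aaaa has length 4 = 2^2, so it is in L ✓
- (C) aaaaa has length 5, strictly between 2^2 = 4 and 2^3 = 8, so it is not in L ✗

Only (B) aaaa is in L, so it is the only candidate that could play the role of s.
(In a complete proof one picks s in terms of the pumping length p so that |s| ≥ p is guaranteed; a fixed string like aaaa illustrates the shape of such an s.)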